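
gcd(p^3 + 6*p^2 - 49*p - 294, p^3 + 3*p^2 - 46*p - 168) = p^2 - p - 42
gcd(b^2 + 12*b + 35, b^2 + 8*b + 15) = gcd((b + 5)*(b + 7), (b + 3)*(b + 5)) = b + 5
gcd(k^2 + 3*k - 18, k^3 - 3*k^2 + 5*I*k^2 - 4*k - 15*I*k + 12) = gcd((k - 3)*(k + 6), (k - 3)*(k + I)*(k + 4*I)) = k - 3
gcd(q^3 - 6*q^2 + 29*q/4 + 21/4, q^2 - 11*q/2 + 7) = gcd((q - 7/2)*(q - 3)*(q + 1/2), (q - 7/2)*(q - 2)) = q - 7/2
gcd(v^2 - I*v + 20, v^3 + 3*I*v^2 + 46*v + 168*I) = v + 4*I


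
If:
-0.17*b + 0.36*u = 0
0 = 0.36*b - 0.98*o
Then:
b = 2.11764705882353*u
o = 0.777911164465786*u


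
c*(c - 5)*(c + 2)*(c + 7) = c^4 + 4*c^3 - 31*c^2 - 70*c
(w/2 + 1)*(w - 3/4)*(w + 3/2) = w^3/2 + 11*w^2/8 + 3*w/16 - 9/8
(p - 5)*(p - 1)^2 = p^3 - 7*p^2 + 11*p - 5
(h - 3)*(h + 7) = h^2 + 4*h - 21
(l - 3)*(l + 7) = l^2 + 4*l - 21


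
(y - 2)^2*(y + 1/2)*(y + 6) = y^4 + 5*y^3/2 - 19*y^2 + 14*y + 12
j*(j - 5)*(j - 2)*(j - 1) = j^4 - 8*j^3 + 17*j^2 - 10*j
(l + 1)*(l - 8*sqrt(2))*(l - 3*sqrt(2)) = l^3 - 11*sqrt(2)*l^2 + l^2 - 11*sqrt(2)*l + 48*l + 48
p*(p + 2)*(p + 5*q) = p^3 + 5*p^2*q + 2*p^2 + 10*p*q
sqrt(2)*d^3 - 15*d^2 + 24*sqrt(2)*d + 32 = (d - 4*sqrt(2))^2*(sqrt(2)*d + 1)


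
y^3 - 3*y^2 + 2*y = y*(y - 2)*(y - 1)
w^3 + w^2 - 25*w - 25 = (w - 5)*(w + 1)*(w + 5)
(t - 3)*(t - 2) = t^2 - 5*t + 6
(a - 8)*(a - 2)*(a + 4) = a^3 - 6*a^2 - 24*a + 64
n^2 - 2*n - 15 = (n - 5)*(n + 3)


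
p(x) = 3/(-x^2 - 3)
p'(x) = 6*x/(-x^2 - 3)^2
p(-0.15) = -0.99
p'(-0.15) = -0.10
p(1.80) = -0.48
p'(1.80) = 0.28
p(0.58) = -0.90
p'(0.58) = 0.31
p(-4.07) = -0.15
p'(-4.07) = -0.06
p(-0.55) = -0.91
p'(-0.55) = -0.30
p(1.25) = -0.66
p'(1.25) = 0.36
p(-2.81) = -0.28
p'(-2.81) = -0.14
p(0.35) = -0.96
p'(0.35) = 0.22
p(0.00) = -1.00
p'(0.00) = 0.00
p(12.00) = -0.02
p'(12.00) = 0.00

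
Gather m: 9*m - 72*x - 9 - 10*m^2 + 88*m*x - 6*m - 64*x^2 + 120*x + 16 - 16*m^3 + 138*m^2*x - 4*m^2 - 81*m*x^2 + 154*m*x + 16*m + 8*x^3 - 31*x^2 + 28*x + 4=-16*m^3 + m^2*(138*x - 14) + m*(-81*x^2 + 242*x + 19) + 8*x^3 - 95*x^2 + 76*x + 11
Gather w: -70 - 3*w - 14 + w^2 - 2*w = w^2 - 5*w - 84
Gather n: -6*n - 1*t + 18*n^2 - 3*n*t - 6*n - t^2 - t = 18*n^2 + n*(-3*t - 12) - t^2 - 2*t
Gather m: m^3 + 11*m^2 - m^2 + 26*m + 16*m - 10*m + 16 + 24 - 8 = m^3 + 10*m^2 + 32*m + 32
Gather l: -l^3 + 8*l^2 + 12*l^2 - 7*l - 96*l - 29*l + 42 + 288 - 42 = -l^3 + 20*l^2 - 132*l + 288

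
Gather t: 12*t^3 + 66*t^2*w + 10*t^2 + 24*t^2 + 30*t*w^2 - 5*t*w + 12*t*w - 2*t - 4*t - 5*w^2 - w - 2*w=12*t^3 + t^2*(66*w + 34) + t*(30*w^2 + 7*w - 6) - 5*w^2 - 3*w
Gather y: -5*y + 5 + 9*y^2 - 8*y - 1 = 9*y^2 - 13*y + 4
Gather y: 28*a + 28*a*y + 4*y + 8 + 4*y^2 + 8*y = 28*a + 4*y^2 + y*(28*a + 12) + 8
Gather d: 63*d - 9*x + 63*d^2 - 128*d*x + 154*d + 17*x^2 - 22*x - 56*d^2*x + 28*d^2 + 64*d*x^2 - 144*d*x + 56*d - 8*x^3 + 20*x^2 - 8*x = d^2*(91 - 56*x) + d*(64*x^2 - 272*x + 273) - 8*x^3 + 37*x^2 - 39*x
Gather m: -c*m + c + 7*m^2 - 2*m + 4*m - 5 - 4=c + 7*m^2 + m*(2 - c) - 9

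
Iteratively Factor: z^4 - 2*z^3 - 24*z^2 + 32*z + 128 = (z - 4)*(z^3 + 2*z^2 - 16*z - 32) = (z - 4)*(z + 4)*(z^2 - 2*z - 8) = (z - 4)*(z + 2)*(z + 4)*(z - 4)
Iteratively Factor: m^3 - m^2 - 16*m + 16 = (m - 4)*(m^2 + 3*m - 4) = (m - 4)*(m + 4)*(m - 1)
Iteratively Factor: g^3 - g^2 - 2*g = (g + 1)*(g^2 - 2*g) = g*(g + 1)*(g - 2)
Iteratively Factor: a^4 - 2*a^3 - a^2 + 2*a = (a)*(a^3 - 2*a^2 - a + 2) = a*(a + 1)*(a^2 - 3*a + 2) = a*(a - 2)*(a + 1)*(a - 1)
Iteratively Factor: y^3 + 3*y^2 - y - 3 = (y + 3)*(y^2 - 1) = (y - 1)*(y + 3)*(y + 1)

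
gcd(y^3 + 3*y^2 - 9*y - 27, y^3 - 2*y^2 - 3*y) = y - 3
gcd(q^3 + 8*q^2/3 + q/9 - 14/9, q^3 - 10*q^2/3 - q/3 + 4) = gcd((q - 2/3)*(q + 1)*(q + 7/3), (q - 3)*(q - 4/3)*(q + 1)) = q + 1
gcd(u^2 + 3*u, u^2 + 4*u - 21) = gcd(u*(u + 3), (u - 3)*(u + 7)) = 1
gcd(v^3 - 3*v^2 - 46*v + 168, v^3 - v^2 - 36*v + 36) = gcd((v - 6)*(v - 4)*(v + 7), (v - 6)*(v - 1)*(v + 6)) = v - 6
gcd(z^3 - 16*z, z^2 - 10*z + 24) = z - 4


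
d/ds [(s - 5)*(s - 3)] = 2*s - 8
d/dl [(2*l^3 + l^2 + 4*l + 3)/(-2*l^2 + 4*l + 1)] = 2*(-2*l^4 + 8*l^3 + 9*l^2 + 7*l - 4)/(4*l^4 - 16*l^3 + 12*l^2 + 8*l + 1)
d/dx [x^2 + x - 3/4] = 2*x + 1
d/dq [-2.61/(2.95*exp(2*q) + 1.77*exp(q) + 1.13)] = (15.399*exp(q) + 4.6197)*exp(q)/(2.95*exp(2*q) + 1.77*exp(q) + 1.13)^2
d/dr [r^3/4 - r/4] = 3*r^2/4 - 1/4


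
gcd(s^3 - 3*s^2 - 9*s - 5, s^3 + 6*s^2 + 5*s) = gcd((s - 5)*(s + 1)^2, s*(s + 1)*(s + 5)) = s + 1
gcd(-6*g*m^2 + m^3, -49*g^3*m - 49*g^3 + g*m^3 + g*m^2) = 1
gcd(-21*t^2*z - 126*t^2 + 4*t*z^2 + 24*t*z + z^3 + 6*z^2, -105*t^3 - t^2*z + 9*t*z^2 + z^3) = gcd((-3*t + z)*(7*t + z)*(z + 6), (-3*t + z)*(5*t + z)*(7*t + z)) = -21*t^2 + 4*t*z + z^2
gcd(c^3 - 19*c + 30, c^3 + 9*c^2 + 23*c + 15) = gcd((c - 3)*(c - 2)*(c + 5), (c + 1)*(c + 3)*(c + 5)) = c + 5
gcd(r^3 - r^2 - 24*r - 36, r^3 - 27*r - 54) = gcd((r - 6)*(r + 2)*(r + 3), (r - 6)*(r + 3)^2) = r^2 - 3*r - 18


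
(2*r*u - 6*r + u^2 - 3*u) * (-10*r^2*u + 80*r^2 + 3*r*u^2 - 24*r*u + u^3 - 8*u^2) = -20*r^3*u^2 + 220*r^3*u - 480*r^3 - 4*r^2*u^3 + 44*r^2*u^2 - 96*r^2*u + 5*r*u^4 - 55*r*u^3 + 120*r*u^2 + u^5 - 11*u^4 + 24*u^3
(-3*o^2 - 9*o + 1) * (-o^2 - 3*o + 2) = 3*o^4 + 18*o^3 + 20*o^2 - 21*o + 2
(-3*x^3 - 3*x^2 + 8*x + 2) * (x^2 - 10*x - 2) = -3*x^5 + 27*x^4 + 44*x^3 - 72*x^2 - 36*x - 4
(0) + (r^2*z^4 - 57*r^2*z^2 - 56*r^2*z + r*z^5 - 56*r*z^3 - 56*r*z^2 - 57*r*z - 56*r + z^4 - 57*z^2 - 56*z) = r^2*z^4 - 57*r^2*z^2 - 56*r^2*z + r*z^5 - 56*r*z^3 - 56*r*z^2 - 57*r*z - 56*r + z^4 - 57*z^2 - 56*z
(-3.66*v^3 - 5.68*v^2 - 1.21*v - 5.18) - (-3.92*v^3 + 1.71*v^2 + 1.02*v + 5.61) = 0.26*v^3 - 7.39*v^2 - 2.23*v - 10.79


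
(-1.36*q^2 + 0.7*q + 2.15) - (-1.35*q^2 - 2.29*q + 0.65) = -0.01*q^2 + 2.99*q + 1.5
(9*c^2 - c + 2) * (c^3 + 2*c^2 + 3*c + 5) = 9*c^5 + 17*c^4 + 27*c^3 + 46*c^2 + c + 10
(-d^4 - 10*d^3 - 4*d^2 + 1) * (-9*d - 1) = 9*d^5 + 91*d^4 + 46*d^3 + 4*d^2 - 9*d - 1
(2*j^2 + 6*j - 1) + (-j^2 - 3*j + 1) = j^2 + 3*j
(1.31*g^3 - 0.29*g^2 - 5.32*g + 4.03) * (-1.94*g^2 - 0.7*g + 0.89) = -2.5414*g^5 - 0.3544*g^4 + 11.6897*g^3 - 4.3523*g^2 - 7.5558*g + 3.5867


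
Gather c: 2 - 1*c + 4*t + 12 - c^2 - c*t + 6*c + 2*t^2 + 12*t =-c^2 + c*(5 - t) + 2*t^2 + 16*t + 14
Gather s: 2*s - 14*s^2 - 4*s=-14*s^2 - 2*s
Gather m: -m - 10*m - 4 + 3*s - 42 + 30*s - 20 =-11*m + 33*s - 66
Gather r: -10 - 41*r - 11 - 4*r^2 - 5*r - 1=-4*r^2 - 46*r - 22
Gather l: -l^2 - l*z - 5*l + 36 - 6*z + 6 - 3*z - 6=-l^2 + l*(-z - 5) - 9*z + 36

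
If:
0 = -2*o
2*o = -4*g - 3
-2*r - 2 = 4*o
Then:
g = -3/4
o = 0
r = -1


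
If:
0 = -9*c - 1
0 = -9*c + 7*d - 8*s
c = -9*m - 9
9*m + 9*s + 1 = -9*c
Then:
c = -1/9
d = 559/567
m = -80/81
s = 80/81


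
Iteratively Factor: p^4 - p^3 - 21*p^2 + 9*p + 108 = (p + 3)*(p^3 - 4*p^2 - 9*p + 36) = (p - 3)*(p + 3)*(p^2 - p - 12) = (p - 4)*(p - 3)*(p + 3)*(p + 3)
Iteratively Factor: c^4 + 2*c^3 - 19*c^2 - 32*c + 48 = (c + 4)*(c^3 - 2*c^2 - 11*c + 12) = (c + 3)*(c + 4)*(c^2 - 5*c + 4) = (c - 4)*(c + 3)*(c + 4)*(c - 1)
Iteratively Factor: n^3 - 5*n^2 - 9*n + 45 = (n - 5)*(n^2 - 9) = (n - 5)*(n + 3)*(n - 3)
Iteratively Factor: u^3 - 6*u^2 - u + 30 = (u + 2)*(u^2 - 8*u + 15) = (u - 5)*(u + 2)*(u - 3)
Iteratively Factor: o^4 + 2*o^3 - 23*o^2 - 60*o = (o + 4)*(o^3 - 2*o^2 - 15*o) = (o + 3)*(o + 4)*(o^2 - 5*o) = o*(o + 3)*(o + 4)*(o - 5)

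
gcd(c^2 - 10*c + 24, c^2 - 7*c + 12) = c - 4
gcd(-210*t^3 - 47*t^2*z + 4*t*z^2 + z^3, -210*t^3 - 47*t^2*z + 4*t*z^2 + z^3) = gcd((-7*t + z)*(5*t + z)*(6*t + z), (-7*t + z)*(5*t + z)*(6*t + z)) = -210*t^3 - 47*t^2*z + 4*t*z^2 + z^3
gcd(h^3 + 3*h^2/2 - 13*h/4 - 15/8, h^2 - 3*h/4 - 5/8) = h + 1/2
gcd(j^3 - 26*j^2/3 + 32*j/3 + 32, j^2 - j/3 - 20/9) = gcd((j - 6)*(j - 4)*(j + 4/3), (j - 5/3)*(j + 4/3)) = j + 4/3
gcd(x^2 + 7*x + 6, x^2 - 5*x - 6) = x + 1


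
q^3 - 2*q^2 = q^2*(q - 2)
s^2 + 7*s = s*(s + 7)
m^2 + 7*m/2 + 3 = (m + 3/2)*(m + 2)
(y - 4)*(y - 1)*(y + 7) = y^3 + 2*y^2 - 31*y + 28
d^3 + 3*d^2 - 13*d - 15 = (d - 3)*(d + 1)*(d + 5)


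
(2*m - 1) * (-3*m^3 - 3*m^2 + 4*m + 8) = -6*m^4 - 3*m^3 + 11*m^2 + 12*m - 8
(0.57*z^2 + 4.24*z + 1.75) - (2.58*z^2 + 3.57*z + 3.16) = -2.01*z^2 + 0.67*z - 1.41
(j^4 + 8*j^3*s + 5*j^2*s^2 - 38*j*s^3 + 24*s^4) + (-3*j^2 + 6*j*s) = j^4 + 8*j^3*s + 5*j^2*s^2 - 3*j^2 - 38*j*s^3 + 6*j*s + 24*s^4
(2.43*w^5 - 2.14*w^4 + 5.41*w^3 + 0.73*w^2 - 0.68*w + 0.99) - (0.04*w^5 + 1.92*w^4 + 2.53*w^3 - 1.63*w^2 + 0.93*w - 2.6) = 2.39*w^5 - 4.06*w^4 + 2.88*w^3 + 2.36*w^2 - 1.61*w + 3.59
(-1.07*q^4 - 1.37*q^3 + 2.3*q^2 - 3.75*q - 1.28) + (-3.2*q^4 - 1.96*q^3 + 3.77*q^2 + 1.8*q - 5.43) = -4.27*q^4 - 3.33*q^3 + 6.07*q^2 - 1.95*q - 6.71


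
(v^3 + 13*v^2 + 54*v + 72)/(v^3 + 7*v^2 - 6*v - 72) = (v + 3)/(v - 3)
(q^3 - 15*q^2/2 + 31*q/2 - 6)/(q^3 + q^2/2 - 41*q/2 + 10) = (q - 3)/(q + 5)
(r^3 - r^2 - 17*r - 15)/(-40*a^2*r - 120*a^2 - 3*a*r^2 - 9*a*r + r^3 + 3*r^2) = (r^2 - 4*r - 5)/(-40*a^2 - 3*a*r + r^2)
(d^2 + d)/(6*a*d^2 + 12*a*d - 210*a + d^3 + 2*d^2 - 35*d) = d*(d + 1)/(6*a*d^2 + 12*a*d - 210*a + d^3 + 2*d^2 - 35*d)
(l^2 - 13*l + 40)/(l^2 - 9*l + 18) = (l^2 - 13*l + 40)/(l^2 - 9*l + 18)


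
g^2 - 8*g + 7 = (g - 7)*(g - 1)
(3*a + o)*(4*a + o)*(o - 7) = 12*a^2*o - 84*a^2 + 7*a*o^2 - 49*a*o + o^3 - 7*o^2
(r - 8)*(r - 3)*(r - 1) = r^3 - 12*r^2 + 35*r - 24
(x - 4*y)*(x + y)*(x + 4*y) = x^3 + x^2*y - 16*x*y^2 - 16*y^3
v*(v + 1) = v^2 + v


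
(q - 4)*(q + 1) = q^2 - 3*q - 4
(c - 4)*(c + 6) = c^2 + 2*c - 24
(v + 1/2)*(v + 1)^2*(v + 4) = v^4 + 13*v^3/2 + 12*v^2 + 17*v/2 + 2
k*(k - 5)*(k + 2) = k^3 - 3*k^2 - 10*k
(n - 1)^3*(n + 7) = n^4 + 4*n^3 - 18*n^2 + 20*n - 7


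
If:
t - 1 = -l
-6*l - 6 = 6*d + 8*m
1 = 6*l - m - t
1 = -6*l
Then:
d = 61/18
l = -1/6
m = -19/6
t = 7/6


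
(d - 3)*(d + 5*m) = d^2 + 5*d*m - 3*d - 15*m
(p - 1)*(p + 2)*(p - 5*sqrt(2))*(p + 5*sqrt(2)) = p^4 + p^3 - 52*p^2 - 50*p + 100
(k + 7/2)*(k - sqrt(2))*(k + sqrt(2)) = k^3 + 7*k^2/2 - 2*k - 7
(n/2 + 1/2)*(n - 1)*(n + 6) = n^3/2 + 3*n^2 - n/2 - 3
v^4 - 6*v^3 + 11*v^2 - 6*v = v*(v - 3)*(v - 2)*(v - 1)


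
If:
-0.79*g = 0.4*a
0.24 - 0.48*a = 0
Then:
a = 0.50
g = -0.25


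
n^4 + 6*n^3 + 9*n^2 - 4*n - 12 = (n - 1)*(n + 2)^2*(n + 3)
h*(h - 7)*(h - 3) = h^3 - 10*h^2 + 21*h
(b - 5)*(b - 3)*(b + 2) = b^3 - 6*b^2 - b + 30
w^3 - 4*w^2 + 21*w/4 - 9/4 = (w - 3/2)^2*(w - 1)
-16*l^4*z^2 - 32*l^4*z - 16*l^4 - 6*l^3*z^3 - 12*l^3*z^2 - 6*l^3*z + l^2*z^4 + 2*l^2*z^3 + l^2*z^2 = (-8*l + z)*(2*l + z)*(l*z + l)^2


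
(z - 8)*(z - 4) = z^2 - 12*z + 32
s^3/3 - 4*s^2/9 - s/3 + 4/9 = (s/3 + 1/3)*(s - 4/3)*(s - 1)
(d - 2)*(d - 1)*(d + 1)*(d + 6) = d^4 + 4*d^3 - 13*d^2 - 4*d + 12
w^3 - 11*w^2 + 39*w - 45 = (w - 5)*(w - 3)^2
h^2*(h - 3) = h^3 - 3*h^2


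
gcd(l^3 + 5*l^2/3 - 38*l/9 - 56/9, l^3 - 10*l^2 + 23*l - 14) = l - 2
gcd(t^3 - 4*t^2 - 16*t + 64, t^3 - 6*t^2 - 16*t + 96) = t^2 - 16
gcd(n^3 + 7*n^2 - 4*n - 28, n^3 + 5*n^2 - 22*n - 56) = n^2 + 9*n + 14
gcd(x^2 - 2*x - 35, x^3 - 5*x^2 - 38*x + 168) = x - 7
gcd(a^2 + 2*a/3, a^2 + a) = a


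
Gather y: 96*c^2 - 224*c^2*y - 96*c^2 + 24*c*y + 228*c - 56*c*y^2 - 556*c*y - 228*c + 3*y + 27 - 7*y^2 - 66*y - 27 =y^2*(-56*c - 7) + y*(-224*c^2 - 532*c - 63)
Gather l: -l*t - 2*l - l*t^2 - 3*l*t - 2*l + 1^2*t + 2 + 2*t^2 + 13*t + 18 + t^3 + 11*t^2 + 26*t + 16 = l*(-t^2 - 4*t - 4) + t^3 + 13*t^2 + 40*t + 36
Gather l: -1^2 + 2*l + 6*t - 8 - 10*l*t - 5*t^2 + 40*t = l*(2 - 10*t) - 5*t^2 + 46*t - 9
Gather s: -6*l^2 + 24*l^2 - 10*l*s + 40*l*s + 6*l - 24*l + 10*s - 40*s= 18*l^2 - 18*l + s*(30*l - 30)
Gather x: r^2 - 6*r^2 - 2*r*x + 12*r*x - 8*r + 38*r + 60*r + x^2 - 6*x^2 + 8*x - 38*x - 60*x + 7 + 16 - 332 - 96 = -5*r^2 + 90*r - 5*x^2 + x*(10*r - 90) - 405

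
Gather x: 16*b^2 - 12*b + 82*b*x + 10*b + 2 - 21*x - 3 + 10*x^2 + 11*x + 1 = 16*b^2 - 2*b + 10*x^2 + x*(82*b - 10)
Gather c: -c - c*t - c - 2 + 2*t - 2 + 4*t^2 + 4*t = c*(-t - 2) + 4*t^2 + 6*t - 4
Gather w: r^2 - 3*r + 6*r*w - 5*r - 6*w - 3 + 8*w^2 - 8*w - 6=r^2 - 8*r + 8*w^2 + w*(6*r - 14) - 9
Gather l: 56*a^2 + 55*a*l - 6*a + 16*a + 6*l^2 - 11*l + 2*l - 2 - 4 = 56*a^2 + 10*a + 6*l^2 + l*(55*a - 9) - 6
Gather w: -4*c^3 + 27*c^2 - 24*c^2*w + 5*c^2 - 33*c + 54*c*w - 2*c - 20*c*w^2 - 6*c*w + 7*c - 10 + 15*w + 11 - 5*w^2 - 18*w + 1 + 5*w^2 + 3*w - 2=-4*c^3 + 32*c^2 - 20*c*w^2 - 28*c + w*(-24*c^2 + 48*c)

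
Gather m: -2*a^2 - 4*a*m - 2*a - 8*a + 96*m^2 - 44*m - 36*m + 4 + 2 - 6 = -2*a^2 - 10*a + 96*m^2 + m*(-4*a - 80)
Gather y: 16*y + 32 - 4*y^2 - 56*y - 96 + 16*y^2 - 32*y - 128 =12*y^2 - 72*y - 192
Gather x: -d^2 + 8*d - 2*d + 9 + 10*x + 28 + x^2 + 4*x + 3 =-d^2 + 6*d + x^2 + 14*x + 40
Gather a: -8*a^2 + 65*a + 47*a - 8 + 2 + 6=-8*a^2 + 112*a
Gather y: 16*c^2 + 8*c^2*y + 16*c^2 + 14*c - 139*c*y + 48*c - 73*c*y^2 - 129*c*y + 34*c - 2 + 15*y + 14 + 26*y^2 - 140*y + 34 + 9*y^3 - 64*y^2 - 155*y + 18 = 32*c^2 + 96*c + 9*y^3 + y^2*(-73*c - 38) + y*(8*c^2 - 268*c - 280) + 64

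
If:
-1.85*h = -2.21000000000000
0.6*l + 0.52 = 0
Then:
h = 1.19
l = -0.87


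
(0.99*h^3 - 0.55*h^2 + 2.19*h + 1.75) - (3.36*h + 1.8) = 0.99*h^3 - 0.55*h^2 - 1.17*h - 0.05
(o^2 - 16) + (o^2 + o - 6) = 2*o^2 + o - 22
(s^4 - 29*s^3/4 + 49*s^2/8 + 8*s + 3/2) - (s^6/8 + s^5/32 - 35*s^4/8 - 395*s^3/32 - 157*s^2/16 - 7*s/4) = -s^6/8 - s^5/32 + 43*s^4/8 + 163*s^3/32 + 255*s^2/16 + 39*s/4 + 3/2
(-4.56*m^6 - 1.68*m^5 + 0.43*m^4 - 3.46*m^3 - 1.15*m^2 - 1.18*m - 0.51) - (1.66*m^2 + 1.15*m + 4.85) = -4.56*m^6 - 1.68*m^5 + 0.43*m^4 - 3.46*m^3 - 2.81*m^2 - 2.33*m - 5.36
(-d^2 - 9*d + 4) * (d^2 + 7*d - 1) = -d^4 - 16*d^3 - 58*d^2 + 37*d - 4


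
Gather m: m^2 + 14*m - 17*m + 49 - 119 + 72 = m^2 - 3*m + 2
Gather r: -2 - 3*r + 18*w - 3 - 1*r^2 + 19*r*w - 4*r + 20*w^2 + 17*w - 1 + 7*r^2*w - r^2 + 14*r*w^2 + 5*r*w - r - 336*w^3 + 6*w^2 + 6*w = r^2*(7*w - 2) + r*(14*w^2 + 24*w - 8) - 336*w^3 + 26*w^2 + 41*w - 6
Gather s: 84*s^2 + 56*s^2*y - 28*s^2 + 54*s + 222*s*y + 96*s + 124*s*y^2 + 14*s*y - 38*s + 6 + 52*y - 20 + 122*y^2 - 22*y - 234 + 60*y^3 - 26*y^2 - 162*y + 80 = s^2*(56*y + 56) + s*(124*y^2 + 236*y + 112) + 60*y^3 + 96*y^2 - 132*y - 168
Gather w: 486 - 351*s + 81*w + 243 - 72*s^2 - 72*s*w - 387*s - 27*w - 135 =-72*s^2 - 738*s + w*(54 - 72*s) + 594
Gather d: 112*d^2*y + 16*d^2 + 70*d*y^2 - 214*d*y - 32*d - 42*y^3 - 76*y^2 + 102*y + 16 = d^2*(112*y + 16) + d*(70*y^2 - 214*y - 32) - 42*y^3 - 76*y^2 + 102*y + 16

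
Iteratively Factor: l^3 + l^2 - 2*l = (l)*(l^2 + l - 2) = l*(l + 2)*(l - 1)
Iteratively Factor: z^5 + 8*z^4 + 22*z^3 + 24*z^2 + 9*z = (z)*(z^4 + 8*z^3 + 22*z^2 + 24*z + 9) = z*(z + 1)*(z^3 + 7*z^2 + 15*z + 9) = z*(z + 1)^2*(z^2 + 6*z + 9) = z*(z + 1)^2*(z + 3)*(z + 3)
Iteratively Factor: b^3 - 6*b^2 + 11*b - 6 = (b - 3)*(b^2 - 3*b + 2) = (b - 3)*(b - 1)*(b - 2)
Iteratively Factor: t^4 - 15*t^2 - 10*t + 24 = (t + 3)*(t^3 - 3*t^2 - 6*t + 8) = (t + 2)*(t + 3)*(t^2 - 5*t + 4) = (t - 1)*(t + 2)*(t + 3)*(t - 4)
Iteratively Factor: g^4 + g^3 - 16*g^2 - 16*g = (g + 1)*(g^3 - 16*g) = (g + 1)*(g + 4)*(g^2 - 4*g) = (g - 4)*(g + 1)*(g + 4)*(g)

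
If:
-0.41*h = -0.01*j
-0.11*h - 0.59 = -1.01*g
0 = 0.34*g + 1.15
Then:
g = -3.38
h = -36.42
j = -1493.21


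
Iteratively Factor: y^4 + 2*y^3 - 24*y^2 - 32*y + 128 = (y - 4)*(y^3 + 6*y^2 - 32) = (y - 4)*(y - 2)*(y^2 + 8*y + 16) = (y - 4)*(y - 2)*(y + 4)*(y + 4)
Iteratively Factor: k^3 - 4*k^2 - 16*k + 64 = (k + 4)*(k^2 - 8*k + 16) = (k - 4)*(k + 4)*(k - 4)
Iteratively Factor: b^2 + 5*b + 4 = (b + 4)*(b + 1)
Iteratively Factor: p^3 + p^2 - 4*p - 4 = (p + 1)*(p^2 - 4) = (p + 1)*(p + 2)*(p - 2)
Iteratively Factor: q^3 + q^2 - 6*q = (q)*(q^2 + q - 6) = q*(q - 2)*(q + 3)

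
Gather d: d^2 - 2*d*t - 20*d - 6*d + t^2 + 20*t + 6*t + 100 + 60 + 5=d^2 + d*(-2*t - 26) + t^2 + 26*t + 165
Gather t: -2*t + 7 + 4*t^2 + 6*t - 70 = 4*t^2 + 4*t - 63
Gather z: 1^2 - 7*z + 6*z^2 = 6*z^2 - 7*z + 1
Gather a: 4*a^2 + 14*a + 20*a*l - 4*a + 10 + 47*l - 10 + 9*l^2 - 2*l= 4*a^2 + a*(20*l + 10) + 9*l^2 + 45*l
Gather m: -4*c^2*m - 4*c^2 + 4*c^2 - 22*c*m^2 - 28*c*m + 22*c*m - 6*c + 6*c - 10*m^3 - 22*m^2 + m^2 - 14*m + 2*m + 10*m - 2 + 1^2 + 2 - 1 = -10*m^3 + m^2*(-22*c - 21) + m*(-4*c^2 - 6*c - 2)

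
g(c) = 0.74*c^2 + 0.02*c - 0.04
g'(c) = 1.48*c + 0.02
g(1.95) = 2.81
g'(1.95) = 2.91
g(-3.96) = 11.49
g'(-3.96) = -5.84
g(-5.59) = 22.97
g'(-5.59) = -8.25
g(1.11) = 0.89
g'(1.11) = 1.66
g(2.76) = 5.65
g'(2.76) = 4.10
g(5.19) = 20.00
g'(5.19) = 7.70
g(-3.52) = 9.06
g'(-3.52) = -5.19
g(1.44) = 1.52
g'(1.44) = 2.15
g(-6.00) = 26.48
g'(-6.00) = -8.86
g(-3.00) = 6.56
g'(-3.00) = -4.42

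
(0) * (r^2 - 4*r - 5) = 0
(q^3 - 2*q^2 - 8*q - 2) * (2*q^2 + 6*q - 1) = 2*q^5 + 2*q^4 - 29*q^3 - 50*q^2 - 4*q + 2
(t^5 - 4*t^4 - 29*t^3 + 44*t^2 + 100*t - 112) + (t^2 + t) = t^5 - 4*t^4 - 29*t^3 + 45*t^2 + 101*t - 112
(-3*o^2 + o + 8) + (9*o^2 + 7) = 6*o^2 + o + 15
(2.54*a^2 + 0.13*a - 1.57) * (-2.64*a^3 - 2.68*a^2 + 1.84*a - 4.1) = -6.7056*a^5 - 7.1504*a^4 + 8.47*a^3 - 5.9672*a^2 - 3.4218*a + 6.437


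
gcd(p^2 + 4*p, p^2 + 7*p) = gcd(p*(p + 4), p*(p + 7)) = p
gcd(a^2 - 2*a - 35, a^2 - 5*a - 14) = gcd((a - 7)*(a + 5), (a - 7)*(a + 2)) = a - 7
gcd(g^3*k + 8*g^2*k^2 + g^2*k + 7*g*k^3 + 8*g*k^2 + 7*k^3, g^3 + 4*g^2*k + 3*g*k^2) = g + k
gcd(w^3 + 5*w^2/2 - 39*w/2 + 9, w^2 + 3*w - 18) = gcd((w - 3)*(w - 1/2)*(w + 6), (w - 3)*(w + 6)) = w^2 + 3*w - 18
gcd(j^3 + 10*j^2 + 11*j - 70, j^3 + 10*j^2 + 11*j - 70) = j^3 + 10*j^2 + 11*j - 70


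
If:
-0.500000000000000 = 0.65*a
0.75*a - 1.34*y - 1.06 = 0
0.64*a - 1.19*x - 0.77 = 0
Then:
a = -0.77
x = -1.06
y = -1.22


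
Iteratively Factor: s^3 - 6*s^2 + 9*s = (s - 3)*(s^2 - 3*s) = (s - 3)^2*(s)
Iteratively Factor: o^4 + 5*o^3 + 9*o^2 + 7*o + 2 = (o + 1)*(o^3 + 4*o^2 + 5*o + 2) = (o + 1)^2*(o^2 + 3*o + 2) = (o + 1)^2*(o + 2)*(o + 1)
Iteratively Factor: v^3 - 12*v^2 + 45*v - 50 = (v - 5)*(v^2 - 7*v + 10) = (v - 5)^2*(v - 2)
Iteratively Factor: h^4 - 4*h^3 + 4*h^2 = (h - 2)*(h^3 - 2*h^2) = h*(h - 2)*(h^2 - 2*h) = h*(h - 2)^2*(h)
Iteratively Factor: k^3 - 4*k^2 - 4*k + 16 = (k + 2)*(k^2 - 6*k + 8) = (k - 2)*(k + 2)*(k - 4)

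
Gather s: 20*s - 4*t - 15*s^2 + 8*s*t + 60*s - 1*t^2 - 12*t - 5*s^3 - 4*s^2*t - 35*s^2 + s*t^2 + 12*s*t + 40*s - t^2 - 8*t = -5*s^3 + s^2*(-4*t - 50) + s*(t^2 + 20*t + 120) - 2*t^2 - 24*t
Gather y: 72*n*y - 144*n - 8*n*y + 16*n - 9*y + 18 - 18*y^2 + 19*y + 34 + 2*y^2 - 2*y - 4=-128*n - 16*y^2 + y*(64*n + 8) + 48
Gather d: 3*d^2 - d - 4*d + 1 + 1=3*d^2 - 5*d + 2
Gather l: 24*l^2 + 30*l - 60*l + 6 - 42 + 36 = 24*l^2 - 30*l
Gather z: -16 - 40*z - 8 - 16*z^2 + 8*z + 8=-16*z^2 - 32*z - 16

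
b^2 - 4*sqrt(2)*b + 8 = (b - 2*sqrt(2))^2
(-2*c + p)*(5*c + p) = -10*c^2 + 3*c*p + p^2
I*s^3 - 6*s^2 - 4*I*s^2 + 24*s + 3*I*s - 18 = (s - 3)*(s + 6*I)*(I*s - I)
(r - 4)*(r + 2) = r^2 - 2*r - 8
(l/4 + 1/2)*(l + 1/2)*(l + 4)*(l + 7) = l^4/4 + 27*l^3/8 + 113*l^2/8 + 81*l/4 + 7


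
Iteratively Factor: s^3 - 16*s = (s)*(s^2 - 16) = s*(s - 4)*(s + 4)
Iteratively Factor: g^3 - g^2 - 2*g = (g - 2)*(g^2 + g) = (g - 2)*(g + 1)*(g)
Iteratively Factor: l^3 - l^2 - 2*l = (l)*(l^2 - l - 2) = l*(l - 2)*(l + 1)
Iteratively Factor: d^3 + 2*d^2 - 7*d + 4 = (d - 1)*(d^2 + 3*d - 4) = (d - 1)*(d + 4)*(d - 1)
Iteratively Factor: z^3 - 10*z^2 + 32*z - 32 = (z - 2)*(z^2 - 8*z + 16) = (z - 4)*(z - 2)*(z - 4)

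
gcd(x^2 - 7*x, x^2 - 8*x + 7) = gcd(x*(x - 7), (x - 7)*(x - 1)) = x - 7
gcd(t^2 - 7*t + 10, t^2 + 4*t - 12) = t - 2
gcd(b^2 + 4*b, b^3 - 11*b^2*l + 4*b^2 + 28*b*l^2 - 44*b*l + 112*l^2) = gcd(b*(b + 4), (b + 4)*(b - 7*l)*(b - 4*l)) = b + 4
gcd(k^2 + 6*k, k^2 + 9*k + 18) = k + 6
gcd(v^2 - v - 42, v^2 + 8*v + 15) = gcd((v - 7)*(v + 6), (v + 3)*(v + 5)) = 1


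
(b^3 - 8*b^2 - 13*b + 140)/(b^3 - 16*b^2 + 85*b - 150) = (b^2 - 3*b - 28)/(b^2 - 11*b + 30)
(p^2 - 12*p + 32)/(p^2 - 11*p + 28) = (p - 8)/(p - 7)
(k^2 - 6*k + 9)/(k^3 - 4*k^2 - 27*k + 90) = (k - 3)/(k^2 - k - 30)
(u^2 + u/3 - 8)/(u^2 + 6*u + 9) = (u - 8/3)/(u + 3)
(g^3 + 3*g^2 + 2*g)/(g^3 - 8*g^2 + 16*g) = (g^2 + 3*g + 2)/(g^2 - 8*g + 16)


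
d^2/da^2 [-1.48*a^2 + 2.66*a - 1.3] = -2.96000000000000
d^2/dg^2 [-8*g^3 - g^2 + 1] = -48*g - 2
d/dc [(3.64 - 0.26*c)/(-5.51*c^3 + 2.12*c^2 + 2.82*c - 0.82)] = (-2.8652*c^3 + 60.7204*c^2 - 15.4336*c - 10.0516)/(30.3601*c^6 - 23.3624*c^5 - 26.582*c^4 + 20.9932*c^3 + 4.4756*c^2 - 4.6248*c + 0.6724)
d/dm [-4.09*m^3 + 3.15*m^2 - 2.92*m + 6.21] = -12.27*m^2 + 6.3*m - 2.92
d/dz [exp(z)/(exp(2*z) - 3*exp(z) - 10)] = (-exp(2*z) - 10)*exp(z)/(exp(4*z) - 6*exp(3*z) - 11*exp(2*z) + 60*exp(z) + 100)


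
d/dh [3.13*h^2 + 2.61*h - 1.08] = 6.26*h + 2.61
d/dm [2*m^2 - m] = 4*m - 1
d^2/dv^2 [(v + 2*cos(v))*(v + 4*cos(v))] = -6*v*cos(v) + 32*sin(v)^2 - 12*sin(v) - 14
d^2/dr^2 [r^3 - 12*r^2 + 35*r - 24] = 6*r - 24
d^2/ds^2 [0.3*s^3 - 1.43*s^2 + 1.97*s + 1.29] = 1.8*s - 2.86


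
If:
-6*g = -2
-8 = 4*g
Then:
No Solution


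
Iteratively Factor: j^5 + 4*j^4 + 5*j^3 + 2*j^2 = (j + 2)*(j^4 + 2*j^3 + j^2) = (j + 1)*(j + 2)*(j^3 + j^2) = j*(j + 1)*(j + 2)*(j^2 + j) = j^2*(j + 1)*(j + 2)*(j + 1)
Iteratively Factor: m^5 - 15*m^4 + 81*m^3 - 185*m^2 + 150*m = (m - 5)*(m^4 - 10*m^3 + 31*m^2 - 30*m) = (m - 5)*(m - 3)*(m^3 - 7*m^2 + 10*m) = (m - 5)^2*(m - 3)*(m^2 - 2*m) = m*(m - 5)^2*(m - 3)*(m - 2)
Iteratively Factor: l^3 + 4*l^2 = (l + 4)*(l^2) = l*(l + 4)*(l)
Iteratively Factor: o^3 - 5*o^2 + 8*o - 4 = (o - 2)*(o^2 - 3*o + 2) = (o - 2)*(o - 1)*(o - 2)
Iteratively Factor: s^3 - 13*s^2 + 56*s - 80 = (s - 5)*(s^2 - 8*s + 16) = (s - 5)*(s - 4)*(s - 4)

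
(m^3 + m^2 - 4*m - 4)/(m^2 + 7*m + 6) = (m^2 - 4)/(m + 6)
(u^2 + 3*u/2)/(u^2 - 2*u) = (u + 3/2)/(u - 2)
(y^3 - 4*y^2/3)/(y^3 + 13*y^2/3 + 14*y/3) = y*(3*y - 4)/(3*y^2 + 13*y + 14)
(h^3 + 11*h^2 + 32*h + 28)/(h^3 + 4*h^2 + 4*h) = (h + 7)/h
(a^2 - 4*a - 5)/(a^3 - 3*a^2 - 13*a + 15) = (a + 1)/(a^2 + 2*a - 3)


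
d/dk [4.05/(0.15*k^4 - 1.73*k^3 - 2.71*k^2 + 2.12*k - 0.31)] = (-2.43*k^3 + 21.0195*k^2 + 21.951*k - 8.586)/(-0.15*k^4 + 1.73*k^3 + 2.71*k^2 - 2.12*k + 0.31)^2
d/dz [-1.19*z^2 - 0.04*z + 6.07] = -2.38*z - 0.04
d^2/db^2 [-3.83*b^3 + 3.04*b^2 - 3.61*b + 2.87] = 6.08 - 22.98*b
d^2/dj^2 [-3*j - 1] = 0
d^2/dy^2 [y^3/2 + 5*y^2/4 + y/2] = 3*y + 5/2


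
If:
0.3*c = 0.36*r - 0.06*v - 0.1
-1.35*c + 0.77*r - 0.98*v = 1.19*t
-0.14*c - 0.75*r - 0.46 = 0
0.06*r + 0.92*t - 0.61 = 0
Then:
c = -0.88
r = -0.45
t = 0.69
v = 0.01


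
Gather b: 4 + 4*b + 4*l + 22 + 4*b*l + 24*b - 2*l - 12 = b*(4*l + 28) + 2*l + 14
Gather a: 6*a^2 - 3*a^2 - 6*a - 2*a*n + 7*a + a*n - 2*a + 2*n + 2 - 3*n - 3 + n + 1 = 3*a^2 + a*(-n - 1)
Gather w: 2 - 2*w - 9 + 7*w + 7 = 5*w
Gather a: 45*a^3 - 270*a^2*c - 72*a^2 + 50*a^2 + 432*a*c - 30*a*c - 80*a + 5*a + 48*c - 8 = 45*a^3 + a^2*(-270*c - 22) + a*(402*c - 75) + 48*c - 8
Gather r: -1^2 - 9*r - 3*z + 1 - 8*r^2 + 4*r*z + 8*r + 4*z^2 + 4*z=-8*r^2 + r*(4*z - 1) + 4*z^2 + z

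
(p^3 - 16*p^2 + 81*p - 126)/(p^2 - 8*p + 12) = (p^2 - 10*p + 21)/(p - 2)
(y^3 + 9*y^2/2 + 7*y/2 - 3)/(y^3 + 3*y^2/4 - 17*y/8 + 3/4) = 4*(y + 3)/(4*y - 3)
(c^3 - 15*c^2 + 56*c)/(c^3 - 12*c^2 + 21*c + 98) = c*(c - 8)/(c^2 - 5*c - 14)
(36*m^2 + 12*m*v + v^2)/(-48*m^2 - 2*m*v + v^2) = (6*m + v)/(-8*m + v)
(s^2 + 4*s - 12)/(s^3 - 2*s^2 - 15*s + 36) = (s^2 + 4*s - 12)/(s^3 - 2*s^2 - 15*s + 36)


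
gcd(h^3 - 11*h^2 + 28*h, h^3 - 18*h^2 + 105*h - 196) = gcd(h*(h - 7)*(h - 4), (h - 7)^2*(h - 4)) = h^2 - 11*h + 28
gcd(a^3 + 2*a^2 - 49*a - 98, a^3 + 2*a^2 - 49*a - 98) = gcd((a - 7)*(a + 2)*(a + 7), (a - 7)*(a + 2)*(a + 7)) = a^3 + 2*a^2 - 49*a - 98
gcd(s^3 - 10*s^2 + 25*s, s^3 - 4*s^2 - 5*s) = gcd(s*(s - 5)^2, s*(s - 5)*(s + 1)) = s^2 - 5*s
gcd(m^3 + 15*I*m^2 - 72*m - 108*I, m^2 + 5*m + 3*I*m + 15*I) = m + 3*I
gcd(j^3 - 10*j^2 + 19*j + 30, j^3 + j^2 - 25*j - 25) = j^2 - 4*j - 5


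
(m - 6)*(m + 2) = m^2 - 4*m - 12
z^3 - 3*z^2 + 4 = (z - 2)^2*(z + 1)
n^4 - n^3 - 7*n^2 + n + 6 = (n - 3)*(n - 1)*(n + 1)*(n + 2)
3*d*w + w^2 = w*(3*d + w)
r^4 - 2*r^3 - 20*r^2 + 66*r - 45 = (r - 3)^2*(r - 1)*(r + 5)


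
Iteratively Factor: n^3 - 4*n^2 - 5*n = (n)*(n^2 - 4*n - 5) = n*(n + 1)*(n - 5)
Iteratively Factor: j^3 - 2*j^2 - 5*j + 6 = (j + 2)*(j^2 - 4*j + 3) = (j - 3)*(j + 2)*(j - 1)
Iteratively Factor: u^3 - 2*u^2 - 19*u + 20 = (u - 1)*(u^2 - u - 20) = (u - 1)*(u + 4)*(u - 5)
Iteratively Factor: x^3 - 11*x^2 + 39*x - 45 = (x - 3)*(x^2 - 8*x + 15) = (x - 3)^2*(x - 5)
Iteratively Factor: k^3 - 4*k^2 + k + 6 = (k + 1)*(k^2 - 5*k + 6) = (k - 2)*(k + 1)*(k - 3)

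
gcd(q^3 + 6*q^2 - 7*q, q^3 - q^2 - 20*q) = q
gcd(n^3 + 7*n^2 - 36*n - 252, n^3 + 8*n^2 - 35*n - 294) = n^2 + n - 42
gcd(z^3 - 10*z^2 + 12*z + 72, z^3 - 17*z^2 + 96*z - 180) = z^2 - 12*z + 36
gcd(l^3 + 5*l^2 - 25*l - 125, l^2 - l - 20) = l - 5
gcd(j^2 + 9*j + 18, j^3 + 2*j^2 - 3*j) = j + 3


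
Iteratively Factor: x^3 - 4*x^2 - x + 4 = (x + 1)*(x^2 - 5*x + 4) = (x - 1)*(x + 1)*(x - 4)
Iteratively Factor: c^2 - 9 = (c + 3)*(c - 3)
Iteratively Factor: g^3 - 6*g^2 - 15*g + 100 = (g - 5)*(g^2 - g - 20) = (g - 5)^2*(g + 4)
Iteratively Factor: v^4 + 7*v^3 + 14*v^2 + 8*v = (v + 2)*(v^3 + 5*v^2 + 4*v) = (v + 1)*(v + 2)*(v^2 + 4*v) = v*(v + 1)*(v + 2)*(v + 4)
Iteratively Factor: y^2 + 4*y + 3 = (y + 3)*(y + 1)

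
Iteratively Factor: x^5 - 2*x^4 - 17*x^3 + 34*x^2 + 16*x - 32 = (x - 1)*(x^4 - x^3 - 18*x^2 + 16*x + 32) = (x - 1)*(x + 1)*(x^3 - 2*x^2 - 16*x + 32) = (x - 4)*(x - 1)*(x + 1)*(x^2 + 2*x - 8) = (x - 4)*(x - 1)*(x + 1)*(x + 4)*(x - 2)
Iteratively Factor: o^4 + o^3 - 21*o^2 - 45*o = (o + 3)*(o^3 - 2*o^2 - 15*o) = o*(o + 3)*(o^2 - 2*o - 15) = o*(o - 5)*(o + 3)*(o + 3)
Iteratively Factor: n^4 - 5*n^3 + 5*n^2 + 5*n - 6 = (n - 1)*(n^3 - 4*n^2 + n + 6) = (n - 3)*(n - 1)*(n^2 - n - 2) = (n - 3)*(n - 1)*(n + 1)*(n - 2)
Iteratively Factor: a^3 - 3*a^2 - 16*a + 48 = (a + 4)*(a^2 - 7*a + 12) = (a - 3)*(a + 4)*(a - 4)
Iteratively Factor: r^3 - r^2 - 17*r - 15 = (r + 3)*(r^2 - 4*r - 5) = (r - 5)*(r + 3)*(r + 1)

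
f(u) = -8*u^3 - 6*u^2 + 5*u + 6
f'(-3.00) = -175.00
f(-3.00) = 153.00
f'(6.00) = -931.00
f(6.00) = -1908.00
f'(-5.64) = -690.75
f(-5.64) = 1222.19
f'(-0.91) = -3.95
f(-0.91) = 2.51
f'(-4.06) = -341.89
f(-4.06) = 422.19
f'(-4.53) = -433.14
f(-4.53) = 603.90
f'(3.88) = -402.87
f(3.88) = -532.21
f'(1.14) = -39.87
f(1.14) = -7.95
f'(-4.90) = -512.44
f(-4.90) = 778.63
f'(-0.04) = 5.44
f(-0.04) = 5.79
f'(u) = -24*u^2 - 12*u + 5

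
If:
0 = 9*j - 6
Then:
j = 2/3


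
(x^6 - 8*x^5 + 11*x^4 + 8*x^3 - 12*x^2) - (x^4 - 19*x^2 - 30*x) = x^6 - 8*x^5 + 10*x^4 + 8*x^3 + 7*x^2 + 30*x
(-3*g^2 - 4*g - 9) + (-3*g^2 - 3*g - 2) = -6*g^2 - 7*g - 11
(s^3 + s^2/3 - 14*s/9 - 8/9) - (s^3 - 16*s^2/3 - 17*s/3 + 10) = 17*s^2/3 + 37*s/9 - 98/9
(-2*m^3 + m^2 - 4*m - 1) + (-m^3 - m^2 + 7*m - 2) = -3*m^3 + 3*m - 3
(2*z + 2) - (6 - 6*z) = 8*z - 4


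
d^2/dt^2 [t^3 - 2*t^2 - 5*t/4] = 6*t - 4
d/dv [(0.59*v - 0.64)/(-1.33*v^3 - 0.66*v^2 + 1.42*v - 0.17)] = (1.5694*v^3 - 2.1642*v^2 - 0.8448*v + 0.8085)/(1.7689*v^6 + 1.7556*v^5 - 3.3416*v^4 - 1.4222*v^3 + 2.2408*v^2 - 0.4828*v + 0.0289)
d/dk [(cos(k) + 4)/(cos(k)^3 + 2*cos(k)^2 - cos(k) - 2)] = (35*cos(k)/2 + 7*cos(2*k) + cos(3*k)/2 + 5)/((cos(k) + 2)^2*sin(k)^3)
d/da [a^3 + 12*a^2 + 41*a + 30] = 3*a^2 + 24*a + 41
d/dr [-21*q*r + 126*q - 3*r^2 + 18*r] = -21*q - 6*r + 18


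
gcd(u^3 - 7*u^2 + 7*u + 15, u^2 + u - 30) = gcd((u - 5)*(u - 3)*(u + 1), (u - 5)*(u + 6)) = u - 5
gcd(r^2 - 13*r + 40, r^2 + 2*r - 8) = 1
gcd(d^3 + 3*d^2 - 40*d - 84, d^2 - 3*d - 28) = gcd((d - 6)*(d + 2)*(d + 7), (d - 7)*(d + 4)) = 1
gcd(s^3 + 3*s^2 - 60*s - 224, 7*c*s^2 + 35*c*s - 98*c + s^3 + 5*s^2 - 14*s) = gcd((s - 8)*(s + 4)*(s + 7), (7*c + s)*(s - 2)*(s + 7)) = s + 7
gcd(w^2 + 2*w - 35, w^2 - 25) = w - 5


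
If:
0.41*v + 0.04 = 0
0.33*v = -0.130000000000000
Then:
No Solution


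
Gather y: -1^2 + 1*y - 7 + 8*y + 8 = 9*y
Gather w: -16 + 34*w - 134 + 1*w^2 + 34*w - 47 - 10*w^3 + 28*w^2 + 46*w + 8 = -10*w^3 + 29*w^2 + 114*w - 189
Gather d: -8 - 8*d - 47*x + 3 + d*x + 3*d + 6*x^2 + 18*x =d*(x - 5) + 6*x^2 - 29*x - 5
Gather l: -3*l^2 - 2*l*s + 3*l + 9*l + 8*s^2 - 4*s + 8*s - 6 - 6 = -3*l^2 + l*(12 - 2*s) + 8*s^2 + 4*s - 12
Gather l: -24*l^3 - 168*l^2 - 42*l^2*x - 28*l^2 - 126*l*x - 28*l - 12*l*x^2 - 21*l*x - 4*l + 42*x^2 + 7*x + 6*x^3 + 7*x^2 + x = -24*l^3 + l^2*(-42*x - 196) + l*(-12*x^2 - 147*x - 32) + 6*x^3 + 49*x^2 + 8*x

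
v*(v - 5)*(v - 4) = v^3 - 9*v^2 + 20*v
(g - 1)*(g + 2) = g^2 + g - 2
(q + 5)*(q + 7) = q^2 + 12*q + 35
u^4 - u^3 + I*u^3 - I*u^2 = u^2*(u - 1)*(u + I)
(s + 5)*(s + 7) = s^2 + 12*s + 35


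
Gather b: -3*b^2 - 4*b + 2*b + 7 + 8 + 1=-3*b^2 - 2*b + 16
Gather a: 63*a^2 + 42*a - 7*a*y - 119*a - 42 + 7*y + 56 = 63*a^2 + a*(-7*y - 77) + 7*y + 14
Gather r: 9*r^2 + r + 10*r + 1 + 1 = 9*r^2 + 11*r + 2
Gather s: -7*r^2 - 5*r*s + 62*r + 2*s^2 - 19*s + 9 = -7*r^2 + 62*r + 2*s^2 + s*(-5*r - 19) + 9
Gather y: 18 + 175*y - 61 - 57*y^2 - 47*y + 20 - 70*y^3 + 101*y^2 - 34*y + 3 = -70*y^3 + 44*y^2 + 94*y - 20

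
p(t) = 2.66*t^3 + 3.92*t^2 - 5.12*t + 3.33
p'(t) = 7.98*t^2 + 7.84*t - 5.12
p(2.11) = 34.97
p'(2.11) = 46.95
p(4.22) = 251.44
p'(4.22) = 170.08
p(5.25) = 469.41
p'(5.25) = 255.99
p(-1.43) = 10.89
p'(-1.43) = -0.01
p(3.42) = 138.07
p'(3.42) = 115.03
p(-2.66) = -5.38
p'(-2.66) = 30.49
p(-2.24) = 4.57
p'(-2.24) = 17.36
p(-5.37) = -268.05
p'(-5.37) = 182.90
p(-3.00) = -17.85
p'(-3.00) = 43.18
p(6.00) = 688.29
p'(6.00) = 329.20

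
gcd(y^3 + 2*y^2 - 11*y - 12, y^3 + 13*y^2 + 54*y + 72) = y + 4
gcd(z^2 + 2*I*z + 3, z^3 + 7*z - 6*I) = z^2 + 2*I*z + 3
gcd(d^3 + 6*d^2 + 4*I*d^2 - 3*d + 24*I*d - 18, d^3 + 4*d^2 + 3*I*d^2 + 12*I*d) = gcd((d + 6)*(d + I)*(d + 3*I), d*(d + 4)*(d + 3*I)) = d + 3*I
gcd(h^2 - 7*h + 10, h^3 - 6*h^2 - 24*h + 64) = h - 2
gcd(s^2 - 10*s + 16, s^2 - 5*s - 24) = s - 8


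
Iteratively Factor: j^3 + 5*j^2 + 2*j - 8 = (j - 1)*(j^2 + 6*j + 8) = (j - 1)*(j + 4)*(j + 2)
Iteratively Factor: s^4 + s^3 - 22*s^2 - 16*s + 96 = (s + 3)*(s^3 - 2*s^2 - 16*s + 32) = (s - 2)*(s + 3)*(s^2 - 16) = (s - 2)*(s + 3)*(s + 4)*(s - 4)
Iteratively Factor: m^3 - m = (m + 1)*(m^2 - m) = m*(m + 1)*(m - 1)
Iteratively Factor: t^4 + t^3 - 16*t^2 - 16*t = (t + 4)*(t^3 - 3*t^2 - 4*t) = (t - 4)*(t + 4)*(t^2 + t) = (t - 4)*(t + 1)*(t + 4)*(t)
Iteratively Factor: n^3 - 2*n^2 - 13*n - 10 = (n + 1)*(n^2 - 3*n - 10) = (n - 5)*(n + 1)*(n + 2)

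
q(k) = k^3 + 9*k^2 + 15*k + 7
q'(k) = 3*k^2 + 18*k + 15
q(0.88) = 27.85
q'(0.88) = 33.16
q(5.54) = 536.36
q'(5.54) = 206.79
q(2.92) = 152.43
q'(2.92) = 93.14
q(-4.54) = 30.83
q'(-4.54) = -4.89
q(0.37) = 13.83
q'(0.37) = 22.07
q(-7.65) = -28.74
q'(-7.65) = 52.87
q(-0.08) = 5.86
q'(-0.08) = 13.58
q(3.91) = 263.02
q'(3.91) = 131.24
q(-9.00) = -128.00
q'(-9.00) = 96.00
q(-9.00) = -128.00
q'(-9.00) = 96.00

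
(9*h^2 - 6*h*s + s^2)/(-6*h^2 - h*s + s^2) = (-3*h + s)/(2*h + s)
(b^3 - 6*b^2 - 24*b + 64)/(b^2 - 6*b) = (b^3 - 6*b^2 - 24*b + 64)/(b*(b - 6))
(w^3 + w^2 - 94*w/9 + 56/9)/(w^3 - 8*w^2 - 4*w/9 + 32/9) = (3*w^2 + 5*w - 28)/(3*w^2 - 22*w - 16)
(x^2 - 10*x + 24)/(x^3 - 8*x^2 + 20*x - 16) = (x - 6)/(x^2 - 4*x + 4)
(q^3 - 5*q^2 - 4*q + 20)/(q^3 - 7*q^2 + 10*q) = (q + 2)/q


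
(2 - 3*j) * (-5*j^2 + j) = 15*j^3 - 13*j^2 + 2*j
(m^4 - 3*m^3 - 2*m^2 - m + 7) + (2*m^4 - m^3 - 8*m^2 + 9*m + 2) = 3*m^4 - 4*m^3 - 10*m^2 + 8*m + 9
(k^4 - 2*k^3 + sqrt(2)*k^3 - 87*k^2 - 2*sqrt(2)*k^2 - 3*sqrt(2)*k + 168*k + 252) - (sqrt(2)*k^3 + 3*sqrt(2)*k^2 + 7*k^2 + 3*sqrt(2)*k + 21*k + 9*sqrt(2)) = k^4 - 2*k^3 - 94*k^2 - 5*sqrt(2)*k^2 - 6*sqrt(2)*k + 147*k - 9*sqrt(2) + 252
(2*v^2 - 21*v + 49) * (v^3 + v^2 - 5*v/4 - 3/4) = 2*v^5 - 19*v^4 + 51*v^3/2 + 295*v^2/4 - 91*v/2 - 147/4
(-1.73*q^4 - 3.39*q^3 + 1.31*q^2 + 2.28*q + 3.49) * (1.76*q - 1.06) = -3.0448*q^5 - 4.1326*q^4 + 5.899*q^3 + 2.6242*q^2 + 3.7256*q - 3.6994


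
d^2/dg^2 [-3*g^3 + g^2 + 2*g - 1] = 2 - 18*g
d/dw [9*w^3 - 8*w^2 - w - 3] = 27*w^2 - 16*w - 1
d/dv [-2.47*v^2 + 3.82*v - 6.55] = 3.82 - 4.94*v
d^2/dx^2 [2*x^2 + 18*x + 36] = 4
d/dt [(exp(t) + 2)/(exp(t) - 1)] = -3/(4*sinh(t/2)^2)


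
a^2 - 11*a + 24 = (a - 8)*(a - 3)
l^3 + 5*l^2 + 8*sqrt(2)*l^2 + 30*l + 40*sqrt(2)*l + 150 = (l + 5)*(l + 3*sqrt(2))*(l + 5*sqrt(2))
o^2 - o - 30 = (o - 6)*(o + 5)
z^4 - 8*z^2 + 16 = (z - 2)^2*(z + 2)^2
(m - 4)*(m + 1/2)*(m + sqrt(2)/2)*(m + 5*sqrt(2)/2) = m^4 - 7*m^3/2 + 3*sqrt(2)*m^3 - 21*sqrt(2)*m^2/2 + m^2/2 - 35*m/4 - 6*sqrt(2)*m - 5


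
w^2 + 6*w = w*(w + 6)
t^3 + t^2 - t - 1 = (t - 1)*(t + 1)^2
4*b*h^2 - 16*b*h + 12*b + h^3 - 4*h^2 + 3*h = (4*b + h)*(h - 3)*(h - 1)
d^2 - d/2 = d*(d - 1/2)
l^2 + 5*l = l*(l + 5)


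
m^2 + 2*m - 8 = (m - 2)*(m + 4)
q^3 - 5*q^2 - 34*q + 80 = (q - 8)*(q - 2)*(q + 5)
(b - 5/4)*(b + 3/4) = b^2 - b/2 - 15/16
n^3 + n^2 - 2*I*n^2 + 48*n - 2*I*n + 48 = (n + 1)*(n - 8*I)*(n + 6*I)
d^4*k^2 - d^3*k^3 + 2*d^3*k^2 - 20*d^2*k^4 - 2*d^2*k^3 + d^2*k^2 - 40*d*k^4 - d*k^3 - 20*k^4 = (d - 5*k)*(d + 4*k)*(d*k + k)^2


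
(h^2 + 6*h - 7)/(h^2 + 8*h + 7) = (h - 1)/(h + 1)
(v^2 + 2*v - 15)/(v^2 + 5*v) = (v - 3)/v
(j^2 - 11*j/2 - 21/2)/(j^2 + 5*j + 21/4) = 2*(j - 7)/(2*j + 7)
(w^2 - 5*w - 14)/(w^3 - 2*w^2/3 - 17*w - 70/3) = 3*(w - 7)/(3*w^2 - 8*w - 35)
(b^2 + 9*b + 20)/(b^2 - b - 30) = (b + 4)/(b - 6)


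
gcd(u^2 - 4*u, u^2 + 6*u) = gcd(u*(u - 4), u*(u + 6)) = u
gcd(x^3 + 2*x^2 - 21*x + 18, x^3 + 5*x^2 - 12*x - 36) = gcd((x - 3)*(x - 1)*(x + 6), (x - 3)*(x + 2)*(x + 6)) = x^2 + 3*x - 18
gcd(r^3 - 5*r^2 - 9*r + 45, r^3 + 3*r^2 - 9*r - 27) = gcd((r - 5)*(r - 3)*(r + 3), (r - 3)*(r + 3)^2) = r^2 - 9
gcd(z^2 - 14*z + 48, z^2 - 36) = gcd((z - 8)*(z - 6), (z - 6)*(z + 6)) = z - 6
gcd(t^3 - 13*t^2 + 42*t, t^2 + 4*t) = t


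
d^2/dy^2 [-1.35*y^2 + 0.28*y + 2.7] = -2.70000000000000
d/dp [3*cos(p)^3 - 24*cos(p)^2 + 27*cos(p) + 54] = 3*(-3*cos(p)^2 + 16*cos(p) - 9)*sin(p)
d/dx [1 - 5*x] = -5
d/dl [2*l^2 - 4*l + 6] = 4*l - 4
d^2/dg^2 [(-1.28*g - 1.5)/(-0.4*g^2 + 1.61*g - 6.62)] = ((2.9216 - 3.072*g)*(0.4*g^2 - 1.61*g + 6.62) + (0.8*g - 1.61)*(1.28*g + 1.5)*(1.6*g - 3.22))/(0.4*g^2 - 1.61*g + 6.62)^3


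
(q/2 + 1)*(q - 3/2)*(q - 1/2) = q^3/2 - 13*q/8 + 3/4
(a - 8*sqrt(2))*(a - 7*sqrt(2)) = a^2 - 15*sqrt(2)*a + 112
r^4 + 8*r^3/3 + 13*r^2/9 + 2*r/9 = r*(r + 1/3)^2*(r + 2)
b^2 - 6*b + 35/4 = (b - 7/2)*(b - 5/2)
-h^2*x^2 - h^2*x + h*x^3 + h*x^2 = x*(-h + x)*(h*x + h)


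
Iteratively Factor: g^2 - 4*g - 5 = (g - 5)*(g + 1)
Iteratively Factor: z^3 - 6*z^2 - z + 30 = (z - 3)*(z^2 - 3*z - 10) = (z - 5)*(z - 3)*(z + 2)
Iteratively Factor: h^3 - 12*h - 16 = (h - 4)*(h^2 + 4*h + 4) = (h - 4)*(h + 2)*(h + 2)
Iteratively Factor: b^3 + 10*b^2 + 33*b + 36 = (b + 4)*(b^2 + 6*b + 9) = (b + 3)*(b + 4)*(b + 3)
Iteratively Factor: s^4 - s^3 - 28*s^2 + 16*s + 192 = (s - 4)*(s^3 + 3*s^2 - 16*s - 48) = (s - 4)*(s + 3)*(s^2 - 16) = (s - 4)*(s + 3)*(s + 4)*(s - 4)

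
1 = 1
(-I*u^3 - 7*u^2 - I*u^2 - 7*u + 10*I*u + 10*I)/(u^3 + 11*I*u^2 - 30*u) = (-I*u^3 - u^2*(7 + I) + u*(-7 + 10*I) + 10*I)/(u*(u^2 + 11*I*u - 30))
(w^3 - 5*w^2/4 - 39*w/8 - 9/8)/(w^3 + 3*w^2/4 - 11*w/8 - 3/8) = (w - 3)/(w - 1)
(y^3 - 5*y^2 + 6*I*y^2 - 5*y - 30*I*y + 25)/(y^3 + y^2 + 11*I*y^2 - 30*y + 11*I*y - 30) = (y^2 + y*(-5 + I) - 5*I)/(y^2 + y*(1 + 6*I) + 6*I)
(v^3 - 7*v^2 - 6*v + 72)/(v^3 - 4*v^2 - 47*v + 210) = (v^2 - v - 12)/(v^2 + 2*v - 35)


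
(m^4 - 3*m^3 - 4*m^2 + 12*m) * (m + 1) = m^5 - 2*m^4 - 7*m^3 + 8*m^2 + 12*m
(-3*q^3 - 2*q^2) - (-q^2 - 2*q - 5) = -3*q^3 - q^2 + 2*q + 5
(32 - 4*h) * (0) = 0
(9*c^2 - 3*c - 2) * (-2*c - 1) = -18*c^3 - 3*c^2 + 7*c + 2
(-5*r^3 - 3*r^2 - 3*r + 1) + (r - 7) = -5*r^3 - 3*r^2 - 2*r - 6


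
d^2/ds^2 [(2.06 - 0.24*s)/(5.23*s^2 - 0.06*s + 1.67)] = (-(0.24*s - 2.06)*(10.46*s - 0.06)*(20.92*s - 0.12) + (7.5312*s - 21.5764)*(5.23*s^2 - 0.06*s + 1.67))/(5.23*s^2 - 0.06*s + 1.67)^3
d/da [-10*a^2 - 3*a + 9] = -20*a - 3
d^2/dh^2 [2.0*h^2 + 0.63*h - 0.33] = 4.00000000000000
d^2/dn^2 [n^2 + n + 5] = 2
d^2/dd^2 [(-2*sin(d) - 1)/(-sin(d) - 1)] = (sin(d) - 2)/(sin(d) + 1)^2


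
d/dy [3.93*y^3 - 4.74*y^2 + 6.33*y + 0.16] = 11.79*y^2 - 9.48*y + 6.33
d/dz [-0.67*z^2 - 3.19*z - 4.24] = -1.34*z - 3.19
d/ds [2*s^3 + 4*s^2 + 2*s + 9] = 6*s^2 + 8*s + 2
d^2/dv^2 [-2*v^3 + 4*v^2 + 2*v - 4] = 8 - 12*v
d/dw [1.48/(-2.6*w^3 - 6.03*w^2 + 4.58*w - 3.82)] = (11.544*w^2 + 17.8488*w - 6.7784)/(2.6*w^3 + 6.03*w^2 - 4.58*w + 3.82)^2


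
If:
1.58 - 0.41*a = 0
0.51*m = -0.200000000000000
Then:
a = 3.85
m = -0.39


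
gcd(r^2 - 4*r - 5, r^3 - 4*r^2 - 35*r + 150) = r - 5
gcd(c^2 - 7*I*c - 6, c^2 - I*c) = c - I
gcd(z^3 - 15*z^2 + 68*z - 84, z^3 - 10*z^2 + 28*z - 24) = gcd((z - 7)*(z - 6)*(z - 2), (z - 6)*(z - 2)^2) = z^2 - 8*z + 12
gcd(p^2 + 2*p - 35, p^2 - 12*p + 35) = p - 5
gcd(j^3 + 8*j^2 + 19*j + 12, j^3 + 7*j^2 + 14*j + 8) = j^2 + 5*j + 4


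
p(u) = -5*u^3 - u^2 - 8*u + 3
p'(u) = -15*u^2 - 2*u - 8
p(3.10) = -180.36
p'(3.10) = -158.35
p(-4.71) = 540.93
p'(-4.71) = -331.34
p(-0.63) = 8.89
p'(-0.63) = -12.69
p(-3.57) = 246.31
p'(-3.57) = -192.03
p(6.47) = -1444.82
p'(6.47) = -648.85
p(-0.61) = 8.64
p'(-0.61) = -12.36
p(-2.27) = 74.49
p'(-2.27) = -80.75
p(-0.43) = 6.65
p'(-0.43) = -9.91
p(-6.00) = 1095.00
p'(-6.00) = -536.00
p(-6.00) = 1095.00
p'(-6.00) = -536.00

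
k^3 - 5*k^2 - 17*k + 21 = (k - 7)*(k - 1)*(k + 3)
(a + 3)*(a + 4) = a^2 + 7*a + 12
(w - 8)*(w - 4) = w^2 - 12*w + 32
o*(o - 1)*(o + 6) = o^3 + 5*o^2 - 6*o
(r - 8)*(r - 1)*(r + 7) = r^3 - 2*r^2 - 55*r + 56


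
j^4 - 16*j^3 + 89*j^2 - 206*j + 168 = (j - 7)*(j - 4)*(j - 3)*(j - 2)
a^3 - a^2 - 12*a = a*(a - 4)*(a + 3)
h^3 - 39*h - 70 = (h - 7)*(h + 2)*(h + 5)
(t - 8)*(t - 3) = t^2 - 11*t + 24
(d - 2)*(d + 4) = d^2 + 2*d - 8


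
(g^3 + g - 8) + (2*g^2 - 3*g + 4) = g^3 + 2*g^2 - 2*g - 4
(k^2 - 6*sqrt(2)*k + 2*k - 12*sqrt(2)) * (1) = k^2 - 6*sqrt(2)*k + 2*k - 12*sqrt(2)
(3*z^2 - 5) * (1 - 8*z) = -24*z^3 + 3*z^2 + 40*z - 5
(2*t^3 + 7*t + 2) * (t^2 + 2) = 2*t^5 + 11*t^3 + 2*t^2 + 14*t + 4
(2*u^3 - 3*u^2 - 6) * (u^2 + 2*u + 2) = 2*u^5 + u^4 - 2*u^3 - 12*u^2 - 12*u - 12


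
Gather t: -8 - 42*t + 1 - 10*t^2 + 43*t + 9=-10*t^2 + t + 2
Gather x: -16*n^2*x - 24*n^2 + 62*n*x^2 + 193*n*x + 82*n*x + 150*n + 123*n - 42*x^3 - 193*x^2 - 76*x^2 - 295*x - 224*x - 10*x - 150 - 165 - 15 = -24*n^2 + 273*n - 42*x^3 + x^2*(62*n - 269) + x*(-16*n^2 + 275*n - 529) - 330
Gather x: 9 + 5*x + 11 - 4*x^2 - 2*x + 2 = -4*x^2 + 3*x + 22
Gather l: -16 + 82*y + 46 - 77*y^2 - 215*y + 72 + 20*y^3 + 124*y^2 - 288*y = 20*y^3 + 47*y^2 - 421*y + 102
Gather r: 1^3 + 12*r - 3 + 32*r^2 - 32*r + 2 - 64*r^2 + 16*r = -32*r^2 - 4*r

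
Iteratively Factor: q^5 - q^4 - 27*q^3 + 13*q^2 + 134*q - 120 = (q + 4)*(q^4 - 5*q^3 - 7*q^2 + 41*q - 30) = (q - 5)*(q + 4)*(q^3 - 7*q + 6) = (q - 5)*(q - 1)*(q + 4)*(q^2 + q - 6) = (q - 5)*(q - 2)*(q - 1)*(q + 4)*(q + 3)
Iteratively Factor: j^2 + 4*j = (j)*(j + 4)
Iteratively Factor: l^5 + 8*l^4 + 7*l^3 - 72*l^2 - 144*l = (l - 3)*(l^4 + 11*l^3 + 40*l^2 + 48*l) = l*(l - 3)*(l^3 + 11*l^2 + 40*l + 48) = l*(l - 3)*(l + 4)*(l^2 + 7*l + 12) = l*(l - 3)*(l + 3)*(l + 4)*(l + 4)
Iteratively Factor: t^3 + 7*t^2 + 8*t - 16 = (t - 1)*(t^2 + 8*t + 16) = (t - 1)*(t + 4)*(t + 4)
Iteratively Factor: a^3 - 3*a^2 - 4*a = (a - 4)*(a^2 + a) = (a - 4)*(a + 1)*(a)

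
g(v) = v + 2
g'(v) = 1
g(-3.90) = -1.90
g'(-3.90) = 1.00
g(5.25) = 7.25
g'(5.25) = 1.00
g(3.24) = 5.24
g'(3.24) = 1.00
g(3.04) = 5.04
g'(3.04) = 1.00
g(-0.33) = 1.67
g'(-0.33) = 1.00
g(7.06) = 9.06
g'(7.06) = 1.00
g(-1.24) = 0.76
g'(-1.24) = 1.00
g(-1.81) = 0.19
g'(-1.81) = 1.00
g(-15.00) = -13.00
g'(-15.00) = 1.00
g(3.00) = 5.00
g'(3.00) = 1.00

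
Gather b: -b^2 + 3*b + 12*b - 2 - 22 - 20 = -b^2 + 15*b - 44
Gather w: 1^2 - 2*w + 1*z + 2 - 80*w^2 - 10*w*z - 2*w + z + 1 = -80*w^2 + w*(-10*z - 4) + 2*z + 4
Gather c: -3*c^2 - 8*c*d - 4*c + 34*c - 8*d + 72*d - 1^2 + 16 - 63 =-3*c^2 + c*(30 - 8*d) + 64*d - 48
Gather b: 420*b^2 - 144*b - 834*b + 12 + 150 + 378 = 420*b^2 - 978*b + 540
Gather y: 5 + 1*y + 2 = y + 7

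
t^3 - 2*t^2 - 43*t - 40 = (t - 8)*(t + 1)*(t + 5)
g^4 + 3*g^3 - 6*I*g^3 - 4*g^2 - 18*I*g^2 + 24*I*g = g*(g - 1)*(g + 4)*(g - 6*I)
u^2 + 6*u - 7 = (u - 1)*(u + 7)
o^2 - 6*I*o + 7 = (o - 7*I)*(o + I)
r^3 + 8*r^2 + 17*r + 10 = (r + 1)*(r + 2)*(r + 5)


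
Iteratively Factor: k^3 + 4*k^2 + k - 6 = (k + 3)*(k^2 + k - 2) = (k + 2)*(k + 3)*(k - 1)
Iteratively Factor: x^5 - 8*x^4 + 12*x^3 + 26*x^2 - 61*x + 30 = (x - 1)*(x^4 - 7*x^3 + 5*x^2 + 31*x - 30) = (x - 1)^2*(x^3 - 6*x^2 - x + 30) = (x - 1)^2*(x + 2)*(x^2 - 8*x + 15) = (x - 3)*(x - 1)^2*(x + 2)*(x - 5)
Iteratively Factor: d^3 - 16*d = (d + 4)*(d^2 - 4*d) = (d - 4)*(d + 4)*(d)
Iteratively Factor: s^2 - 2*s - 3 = (s - 3)*(s + 1)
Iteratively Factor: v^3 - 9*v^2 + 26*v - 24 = (v - 4)*(v^2 - 5*v + 6) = (v - 4)*(v - 3)*(v - 2)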